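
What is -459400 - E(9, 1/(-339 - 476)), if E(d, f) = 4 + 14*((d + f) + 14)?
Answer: -374676676/815 ≈ -4.5973e+5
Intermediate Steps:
E(d, f) = 200 + 14*d + 14*f (E(d, f) = 4 + 14*(14 + d + f) = 4 + (196 + 14*d + 14*f) = 200 + 14*d + 14*f)
-459400 - E(9, 1/(-339 - 476)) = -459400 - (200 + 14*9 + 14/(-339 - 476)) = -459400 - (200 + 126 + 14/(-815)) = -459400 - (200 + 126 + 14*(-1/815)) = -459400 - (200 + 126 - 14/815) = -459400 - 1*265676/815 = -459400 - 265676/815 = -374676676/815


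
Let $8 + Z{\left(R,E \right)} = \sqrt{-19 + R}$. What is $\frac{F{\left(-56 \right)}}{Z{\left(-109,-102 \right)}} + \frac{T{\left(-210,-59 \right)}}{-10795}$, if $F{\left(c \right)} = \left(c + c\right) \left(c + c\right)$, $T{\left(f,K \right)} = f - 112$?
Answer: $\frac{14 \left(- 1209017 i + 23 \sqrt{2}\right)}{10795 \left(i + \sqrt{2}\right)} \approx -522.64 - 739.16 i$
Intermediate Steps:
$T{\left(f,K \right)} = -112 + f$ ($T{\left(f,K \right)} = f - 112 = -112 + f$)
$F{\left(c \right)} = 4 c^{2}$ ($F{\left(c \right)} = 2 c 2 c = 4 c^{2}$)
$Z{\left(R,E \right)} = -8 + \sqrt{-19 + R}$
$\frac{F{\left(-56 \right)}}{Z{\left(-109,-102 \right)}} + \frac{T{\left(-210,-59 \right)}}{-10795} = \frac{4 \left(-56\right)^{2}}{-8 + \sqrt{-19 - 109}} + \frac{-112 - 210}{-10795} = \frac{4 \cdot 3136}{-8 + \sqrt{-128}} - - \frac{322}{10795} = \frac{12544}{-8 + 8 i \sqrt{2}} + \frac{322}{10795} = \frac{322}{10795} + \frac{12544}{-8 + 8 i \sqrt{2}}$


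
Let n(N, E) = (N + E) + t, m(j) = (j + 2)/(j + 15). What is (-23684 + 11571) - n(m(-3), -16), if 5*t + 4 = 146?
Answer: -727519/60 ≈ -12125.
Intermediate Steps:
t = 142/5 (t = -4/5 + (1/5)*146 = -4/5 + 146/5 = 142/5 ≈ 28.400)
m(j) = (2 + j)/(15 + j)
n(N, E) = 142/5 + E + N (n(N, E) = (N + E) + 142/5 = (E + N) + 142/5 = 142/5 + E + N)
(-23684 + 11571) - n(m(-3), -16) = (-23684 + 11571) - (142/5 - 16 + (2 - 3)/(15 - 3)) = -12113 - (142/5 - 16 - 1/12) = -12113 - 1*739/60 = -12113 - 739/60 = -727519/60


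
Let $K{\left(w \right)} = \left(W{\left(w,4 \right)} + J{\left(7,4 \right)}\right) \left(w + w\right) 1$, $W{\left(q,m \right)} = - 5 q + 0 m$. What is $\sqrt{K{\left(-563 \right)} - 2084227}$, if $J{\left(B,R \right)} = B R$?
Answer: $i \sqrt{5285445} \approx 2299.0 i$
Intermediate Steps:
$W{\left(q,m \right)} = - 5 q$ ($W{\left(q,m \right)} = - 5 q + 0 = - 5 q$)
$K{\left(w \right)} = 2 w \left(28 - 5 w\right)$ ($K{\left(w \right)} = \left(- 5 w + 7 \cdot 4\right) \left(w + w\right) 1 = \left(- 5 w + 28\right) 2 w 1 = \left(28 - 5 w\right) 2 w = 2 w \left(28 - 5 w\right)$)
$\sqrt{K{\left(-563 \right)} - 2084227} = \sqrt{2 \left(-563\right) \left(28 - -2815\right) - 2084227} = \sqrt{2 \left(-563\right) \left(28 + 2815\right) - 2084227} = \sqrt{2 \left(-563\right) 2843 - 2084227} = \sqrt{-3201218 - 2084227} = \sqrt{-5285445} = i \sqrt{5285445}$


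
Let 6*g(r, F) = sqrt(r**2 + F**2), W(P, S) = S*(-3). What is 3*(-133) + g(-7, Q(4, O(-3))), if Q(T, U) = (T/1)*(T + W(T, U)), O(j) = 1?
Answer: -399 + sqrt(65)/6 ≈ -397.66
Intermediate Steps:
W(P, S) = -3*S
Q(T, U) = T*(T - 3*U) (Q(T, U) = (T/1)*(T - 3*U) = (T*1)*(T - 3*U) = T*(T - 3*U))
g(r, F) = sqrt(F**2 + r**2)/6 (g(r, F) = sqrt(r**2 + F**2)/6 = sqrt(F**2 + r**2)/6)
3*(-133) + g(-7, Q(4, O(-3))) = 3*(-133) + sqrt((4*(4 - 3*1))**2 + (-7)**2)/6 = -399 + sqrt((4*(4 - 3))**2 + 49)/6 = -399 + sqrt((4*1)**2 + 49)/6 = -399 + sqrt(4**2 + 49)/6 = -399 + sqrt(16 + 49)/6 = -399 + sqrt(65)/6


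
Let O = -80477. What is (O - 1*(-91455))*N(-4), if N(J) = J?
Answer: -43912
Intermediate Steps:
(O - 1*(-91455))*N(-4) = (-80477 - 1*(-91455))*(-4) = (-80477 + 91455)*(-4) = 10978*(-4) = -43912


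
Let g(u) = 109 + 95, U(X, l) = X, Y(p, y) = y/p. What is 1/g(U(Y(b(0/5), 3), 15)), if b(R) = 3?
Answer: 1/204 ≈ 0.0049020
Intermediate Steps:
g(u) = 204
1/g(U(Y(b(0/5), 3), 15)) = 1/204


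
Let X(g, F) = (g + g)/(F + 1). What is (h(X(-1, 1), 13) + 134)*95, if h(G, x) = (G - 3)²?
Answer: 14250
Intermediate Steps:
X(g, F) = 2*g/(1 + F) (X(g, F) = (2*g)/(1 + F) = 2*g/(1 + F))
h(G, x) = (-3 + G)²
(h(X(-1, 1), 13) + 134)*95 = ((-3 + 2*(-1)/(1 + 1))² + 134)*95 = ((-3 + 2*(-1)/2)² + 134)*95 = ((-3 + 2*(-1)*(½))² + 134)*95 = ((-3 - 1)² + 134)*95 = ((-4)² + 134)*95 = (16 + 134)*95 = 150*95 = 14250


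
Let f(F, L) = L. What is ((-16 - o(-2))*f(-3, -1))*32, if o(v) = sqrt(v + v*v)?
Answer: 512 + 32*sqrt(2) ≈ 557.25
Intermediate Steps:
o(v) = sqrt(v + v**2)
((-16 - o(-2))*f(-3, -1))*32 = ((-16 - sqrt(-2*(1 - 2)))*(-1))*32 = ((-16 - sqrt(-2*(-1)))*(-1))*32 = ((-16 - sqrt(2))*(-1))*32 = (16 + sqrt(2))*32 = 512 + 32*sqrt(2)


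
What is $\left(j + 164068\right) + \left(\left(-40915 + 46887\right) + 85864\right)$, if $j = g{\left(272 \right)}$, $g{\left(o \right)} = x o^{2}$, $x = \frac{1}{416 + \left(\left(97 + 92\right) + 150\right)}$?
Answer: $\frac{193281504}{755} \approx 2.56 \cdot 10^{5}$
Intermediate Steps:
$x = \frac{1}{755}$ ($x = \frac{1}{416 + \left(189 + 150\right)} = \frac{1}{416 + 339} = \frac{1}{755} \approx 0.0013245$)
$g{\left(o \right)} = \frac{o^{2}}{755}$
$j = \frac{73984}{755}$ ($j = \frac{272^{2}}{755} = \frac{1}{755} \cdot 73984 = \frac{73984}{755} \approx 97.992$)
$\left(j + 164068\right) + \left(\left(-40915 + 46887\right) + 85864\right) = \left(\frac{73984}{755} + 164068\right) + \left(\left(-40915 + 46887\right) + 85864\right) = \frac{123945324}{755} + \left(5972 + 85864\right) = \frac{123945324}{755} + 91836 = \frac{193281504}{755}$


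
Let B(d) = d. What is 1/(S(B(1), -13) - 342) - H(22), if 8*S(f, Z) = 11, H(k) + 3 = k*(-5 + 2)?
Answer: 188017/2725 ≈ 68.997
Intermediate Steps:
H(k) = -3 - 3*k (H(k) = -3 + k*(-5 + 2) = -3 + k*(-3) = -3 - 3*k)
S(f, Z) = 11/8 (S(f, Z) = (1/8)*11 = 11/8)
1/(S(B(1), -13) - 342) - H(22) = 1/(11/8 - 342) - (-3 - 3*22) = 1/(-2725/8) - (-3 - 66) = -8/2725 - 1*(-69) = -8/2725 + 69 = 188017/2725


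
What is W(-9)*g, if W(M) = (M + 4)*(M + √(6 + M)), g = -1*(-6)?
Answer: 270 - 30*I*√3 ≈ 270.0 - 51.962*I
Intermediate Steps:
g = 6
W(M) = (4 + M)*(M + √(6 + M))
W(-9)*g = ((-9)² + 4*(-9) + 4*√(6 - 9) - 9*√(6 - 9))*6 = (81 - 36 + 4*√(-3) - 9*I*√3)*6 = (81 - 36 + 4*(I*√3) - 9*I*√3)*6 = (81 - 36 + 4*I*√3 - 9*I*√3)*6 = (45 - 5*I*√3)*6 = 270 - 30*I*√3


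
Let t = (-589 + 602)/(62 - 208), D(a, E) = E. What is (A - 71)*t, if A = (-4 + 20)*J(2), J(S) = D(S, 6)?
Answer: -325/146 ≈ -2.2260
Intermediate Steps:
J(S) = 6
A = 96 (A = (-4 + 20)*6 = 16*6 = 96)
t = -13/146 (t = 13/(-146) = 13*(-1/146) = -13/146 ≈ -0.089041)
(A - 71)*t = (96 - 71)*(-13/146) = 25*(-13/146) = -325/146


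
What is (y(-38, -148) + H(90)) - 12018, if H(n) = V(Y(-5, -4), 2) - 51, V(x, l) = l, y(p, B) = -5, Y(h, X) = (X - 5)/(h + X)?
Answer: -12072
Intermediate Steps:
Y(h, X) = (-5 + X)/(X + h)
H(n) = -49 (H(n) = 2 - 51 = -49)
(y(-38, -148) + H(90)) - 12018 = (-5 - 49) - 12018 = -54 - 12018 = -12072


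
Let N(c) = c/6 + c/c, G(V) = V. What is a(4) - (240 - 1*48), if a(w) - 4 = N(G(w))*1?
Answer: -559/3 ≈ -186.33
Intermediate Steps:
N(c) = 1 + c/6 (N(c) = c*(1/6) + 1 = c/6 + 1 = 1 + c/6)
a(w) = 5 + w/6 (a(w) = 4 + (1 + w/6)*1 = 4 + (1 + w/6) = 5 + w/6)
a(4) - (240 - 1*48) = (5 + (1/6)*4) - (240 - 1*48) = (5 + 2/3) - (240 - 48) = 17/3 - 1*192 = 17/3 - 192 = -559/3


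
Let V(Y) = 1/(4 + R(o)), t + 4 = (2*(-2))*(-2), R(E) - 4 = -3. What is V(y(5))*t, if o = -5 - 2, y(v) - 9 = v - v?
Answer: ⅘ ≈ 0.80000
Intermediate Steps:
y(v) = 9 (y(v) = 9 + (v - v) = 9 + 0 = 9)
o = -7
R(E) = 1 (R(E) = 4 - 3 = 1)
t = 4 (t = -4 + (2*(-2))*(-2) = -4 - 4*(-2) = -4 + 8 = 4)
V(Y) = ⅕ (V(Y) = 1/(4 + 1) = 1/5 = ⅕)
V(y(5))*t = (⅕)*4 = ⅘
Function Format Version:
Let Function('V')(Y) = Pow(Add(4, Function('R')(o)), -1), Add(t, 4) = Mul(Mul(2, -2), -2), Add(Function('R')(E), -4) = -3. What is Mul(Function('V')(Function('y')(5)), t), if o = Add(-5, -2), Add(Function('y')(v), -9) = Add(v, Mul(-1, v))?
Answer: Rational(4, 5) ≈ 0.80000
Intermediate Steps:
Function('y')(v) = 9 (Function('y')(v) = Add(9, Add(v, Mul(-1, v))) = Add(9, 0) = 9)
o = -7
Function('R')(E) = 1 (Function('R')(E) = Add(4, -3) = 1)
t = 4 (t = Add(-4, Mul(Mul(2, -2), -2)) = Add(-4, Mul(-4, -2)) = Add(-4, 8) = 4)
Function('V')(Y) = Rational(1, 5) (Function('V')(Y) = Pow(Add(4, 1), -1) = Pow(5, -1) = Rational(1, 5))
Mul(Function('V')(Function('y')(5)), t) = Mul(Rational(1, 5), 4) = Rational(4, 5)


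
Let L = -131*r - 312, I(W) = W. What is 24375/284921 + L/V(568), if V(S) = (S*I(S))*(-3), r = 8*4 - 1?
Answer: 1910603041/21212850624 ≈ 0.090068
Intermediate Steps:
r = 31 (r = 32 - 1 = 31)
L = -4373 (L = -131*31 - 312 = -4061 - 312 = -4373)
V(S) = -3*S**2 (V(S) = (S*S)*(-3) = S**2*(-3) = -3*S**2)
24375/284921 + L/V(568) = 24375/284921 - 4373/((-3*568**2)) = 24375*(1/284921) - 4373/((-3*322624)) = 1875/21917 - 4373/(-967872) = 1875/21917 - 4373*(-1/967872) = 1875/21917 + 4373/967872 = 1910603041/21212850624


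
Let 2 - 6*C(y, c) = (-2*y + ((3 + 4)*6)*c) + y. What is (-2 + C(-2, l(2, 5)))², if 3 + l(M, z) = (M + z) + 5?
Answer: 4225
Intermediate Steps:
l(M, z) = 2 + M + z (l(M, z) = -3 + ((M + z) + 5) = -3 + (5 + M + z) = 2 + M + z)
C(y, c) = ⅓ - 7*c + y/6 (C(y, c) = ⅓ - ((-2*y + ((3 + 4)*6)*c) + y)/6 = ⅓ - ((-2*y + (7*6)*c) + y)/6 = ⅓ - ((-2*y + 42*c) + y)/6 = ⅓ - (-y + 42*c)/6 = ⅓ + (-7*c + y/6) = ⅓ - 7*c + y/6)
(-2 + C(-2, l(2, 5)))² = (-2 + (⅓ - 7*(2 + 2 + 5) + (⅙)*(-2)))² = (-2 + (⅓ - 7*9 - ⅓))² = (-2 + (⅓ - 63 - ⅓))² = (-2 - 63)² = (-65)² = 4225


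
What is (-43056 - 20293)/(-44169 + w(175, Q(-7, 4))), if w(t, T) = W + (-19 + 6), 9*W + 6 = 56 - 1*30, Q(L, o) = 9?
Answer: 43857/30586 ≈ 1.4339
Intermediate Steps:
W = 20/9 (W = -⅔ + (56 - 1*30)/9 = -⅔ + (56 - 30)/9 = -⅔ + (⅑)*26 = -⅔ + 26/9 = 20/9 ≈ 2.2222)
w(t, T) = -97/9 (w(t, T) = 20/9 + (-19 + 6) = 20/9 - 13 = -97/9)
(-43056 - 20293)/(-44169 + w(175, Q(-7, 4))) = (-43056 - 20293)/(-44169 - 97/9) = -63349/(-397618/9) = -63349*(-9/397618) = 43857/30586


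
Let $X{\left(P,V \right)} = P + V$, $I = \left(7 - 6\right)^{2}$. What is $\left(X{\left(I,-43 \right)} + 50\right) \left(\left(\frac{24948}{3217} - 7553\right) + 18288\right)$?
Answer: $\frac{276475544}{3217} \approx 85942.0$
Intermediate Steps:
$I = 1$ ($I = 1^{2} = 1$)
$\left(X{\left(I,-43 \right)} + 50\right) \left(\left(\frac{24948}{3217} - 7553\right) + 18288\right) = \left(\left(1 - 43\right) + 50\right) \left(\left(\frac{24948}{3217} - 7553\right) + 18288\right) = \left(-42 + 50\right) \left(\left(24948 \cdot \frac{1}{3217} - 7553\right) + 18288\right) = 8 \left(\left(\frac{24948}{3217} - 7553\right) + 18288\right) = 8 \left(- \frac{24273053}{3217} + 18288\right) = 8 \cdot \frac{34559443}{3217} = \frac{276475544}{3217}$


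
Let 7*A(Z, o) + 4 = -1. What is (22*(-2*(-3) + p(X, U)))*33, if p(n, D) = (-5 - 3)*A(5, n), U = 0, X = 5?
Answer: 59532/7 ≈ 8504.6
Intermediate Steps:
A(Z, o) = -5/7 (A(Z, o) = -4/7 + (1/7)*(-1) = -4/7 - 1/7 = -5/7)
p(n, D) = 40/7 (p(n, D) = (-5 - 3)*(-5/7) = -8*(-5/7) = 40/7)
(22*(-2*(-3) + p(X, U)))*33 = (22*(-2*(-3) + 40/7))*33 = (22*(6 + 40/7))*33 = (22*(82/7))*33 = (1804/7)*33 = 59532/7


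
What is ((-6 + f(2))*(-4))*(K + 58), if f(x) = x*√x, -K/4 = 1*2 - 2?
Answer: 1392 - 464*√2 ≈ 735.80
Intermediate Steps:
K = 0 (K = -4*(1*2 - 2) = -4*(2 - 2) = -4*0 = 0)
f(x) = x^(3/2)
((-6 + f(2))*(-4))*(K + 58) = ((-6 + 2^(3/2))*(-4))*(0 + 58) = ((-6 + 2*√2)*(-4))*58 = (24 - 8*√2)*58 = 1392 - 464*√2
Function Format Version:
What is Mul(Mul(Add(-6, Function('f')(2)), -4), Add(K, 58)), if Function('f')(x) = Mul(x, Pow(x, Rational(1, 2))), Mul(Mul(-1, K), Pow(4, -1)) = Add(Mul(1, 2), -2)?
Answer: Add(1392, Mul(-464, Pow(2, Rational(1, 2)))) ≈ 735.80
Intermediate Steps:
K = 0 (K = Mul(-4, Add(Mul(1, 2), -2)) = Mul(-4, Add(2, -2)) = Mul(-4, 0) = 0)
Function('f')(x) = Pow(x, Rational(3, 2))
Mul(Mul(Add(-6, Function('f')(2)), -4), Add(K, 58)) = Mul(Mul(Add(-6, Pow(2, Rational(3, 2))), -4), Add(0, 58)) = Mul(Mul(Add(-6, Mul(2, Pow(2, Rational(1, 2)))), -4), 58) = Mul(Add(24, Mul(-8, Pow(2, Rational(1, 2)))), 58) = Add(1392, Mul(-464, Pow(2, Rational(1, 2))))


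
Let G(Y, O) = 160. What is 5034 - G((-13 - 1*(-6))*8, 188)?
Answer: 4874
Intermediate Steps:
5034 - G((-13 - 1*(-6))*8, 188) = 5034 - 1*160 = 5034 - 160 = 4874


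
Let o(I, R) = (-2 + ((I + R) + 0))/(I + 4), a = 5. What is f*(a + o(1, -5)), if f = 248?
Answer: 4712/5 ≈ 942.40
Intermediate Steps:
o(I, R) = (-2 + I + R)/(4 + I) (o(I, R) = (-2 + (I + R))/(4 + I) = (-2 + I + R)/(4 + I))
f*(a + o(1, -5)) = 248*(5 + (-2 + 1 - 5)/(4 + 1)) = 248*(5 - 6/5) = 248*(19/5) = 4712/5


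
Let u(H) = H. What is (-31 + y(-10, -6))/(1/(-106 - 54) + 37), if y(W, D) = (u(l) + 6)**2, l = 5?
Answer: 4800/1973 ≈ 2.4328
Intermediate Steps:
y(W, D) = 121 (y(W, D) = (5 + 6)**2 = 11**2 = 121)
(-31 + y(-10, -6))/(1/(-106 - 54) + 37) = (-31 + 121)/(1/(-106 - 54) + 37) = 90/(1/(-160) + 37) = 90/(-1/160 + 37) = 90/(5919/160) = 90*(160/5919) = 4800/1973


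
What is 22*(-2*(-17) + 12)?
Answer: 1012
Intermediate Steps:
22*(-2*(-17) + 12) = 22*(34 + 12) = 22*46 = 1012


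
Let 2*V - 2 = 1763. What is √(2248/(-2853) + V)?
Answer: 2243*√634/1902 ≈ 29.694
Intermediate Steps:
V = 1765/2 (V = 1 + (½)*1763 = 1 + 1763/2 = 1765/2 ≈ 882.50)
√(2248/(-2853) + V) = √(2248/(-2853) + 1765/2) = √(2248*(-1/2853) + 1765/2) = √(-2248/2853 + 1765/2) = √(5031049/5706) = 2243*√634/1902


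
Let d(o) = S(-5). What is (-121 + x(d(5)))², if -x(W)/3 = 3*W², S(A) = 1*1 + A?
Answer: 70225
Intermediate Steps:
S(A) = 1 + A
d(o) = -4 (d(o) = 1 - 5 = -4)
x(W) = -9*W²
(-121 + x(d(5)))² = (-121 - 9*(-4)²)² = (-121 - 9*16)² = (-121 - 144)² = (-265)² = 70225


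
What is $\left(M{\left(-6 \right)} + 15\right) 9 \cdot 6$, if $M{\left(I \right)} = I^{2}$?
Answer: $2754$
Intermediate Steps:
$\left(M{\left(-6 \right)} + 15\right) 9 \cdot 6 = \left(\left(-6\right)^{2} + 15\right) 9 \cdot 6 = \left(36 + 15\right) 54 = 51 \cdot 54 = 2754$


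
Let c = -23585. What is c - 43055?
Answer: -66640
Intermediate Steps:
c - 43055 = -23585 - 43055 = -66640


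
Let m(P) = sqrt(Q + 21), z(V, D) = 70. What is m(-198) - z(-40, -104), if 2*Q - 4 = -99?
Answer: -70 + I*sqrt(106)/2 ≈ -70.0 + 5.1478*I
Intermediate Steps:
Q = -95/2 (Q = 2 + (1/2)*(-99) = 2 - 99/2 = -95/2 ≈ -47.500)
m(P) = I*sqrt(106)/2 (m(P) = sqrt(-95/2 + 21) = sqrt(-53/2) = I*sqrt(106)/2)
m(-198) - z(-40, -104) = I*sqrt(106)/2 - 1*70 = I*sqrt(106)/2 - 70 = -70 + I*sqrt(106)/2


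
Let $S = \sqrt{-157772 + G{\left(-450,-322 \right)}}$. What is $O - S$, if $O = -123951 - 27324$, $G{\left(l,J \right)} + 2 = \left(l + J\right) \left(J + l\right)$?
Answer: $-151275 - 9 \sqrt{5410} \approx -1.5194 \cdot 10^{5}$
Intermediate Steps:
$G{\left(l,J \right)} = -2 + \left(J + l\right)^{2}$ ($G{\left(l,J \right)} = -2 + \left(l + J\right) \left(J + l\right) = -2 + \left(J + l\right) \left(J + l\right) = -2 + \left(J + l\right)^{2}$)
$S = 9 \sqrt{5410}$ ($S = \sqrt{-157772 - \left(2 - \left(-322 - 450\right)^{2}\right)} = \sqrt{-157772 - \left(2 - \left(-772\right)^{2}\right)} = \sqrt{-157772 + \left(-2 + 595984\right)} = \sqrt{-157772 + 595982} = \sqrt{438210} = 9 \sqrt{5410} \approx 661.97$)
$O = -151275$ ($O = -123951 - 27324 = -151275$)
$O - S = -151275 - 9 \sqrt{5410}$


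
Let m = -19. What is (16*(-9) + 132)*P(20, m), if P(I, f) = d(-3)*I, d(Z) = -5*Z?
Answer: -3600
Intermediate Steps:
P(I, f) = 15*I (P(I, f) = (-5*(-3))*I = 15*I)
(16*(-9) + 132)*P(20, m) = (16*(-9) + 132)*(15*20) = (-144 + 132)*300 = -12*300 = -3600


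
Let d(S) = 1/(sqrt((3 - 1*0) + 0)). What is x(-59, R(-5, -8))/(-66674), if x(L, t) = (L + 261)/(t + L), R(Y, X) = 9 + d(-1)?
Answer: 15150/249994163 + 101*sqrt(3)/249994163 ≈ 6.1301e-5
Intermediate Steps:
d(S) = sqrt(3)/3 (d(S) = 1/(sqrt((3 + 0) + 0)) = 1/(sqrt(3 + 0)) = 1/(sqrt(3)) = sqrt(3)/3)
R(Y, X) = 9 + sqrt(3)/3
x(L, t) = (261 + L)/(L + t)
x(-59, R(-5, -8))/(-66674) = ((261 - 59)/(-59 + (9 + sqrt(3)/3)))/(-66674) = (202/(-50 + sqrt(3)/3))*(-1/66674) = -101/(33337*(-50 + sqrt(3)/3))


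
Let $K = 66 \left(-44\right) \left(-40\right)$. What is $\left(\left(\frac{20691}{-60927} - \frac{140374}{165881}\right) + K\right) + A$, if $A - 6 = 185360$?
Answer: $\frac{1015800080414631}{3368877229} \approx 3.0153 \cdot 10^{5}$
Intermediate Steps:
$A = 185366$ ($A = 6 + 185360 = 185366$)
$K = 116160$ ($K = \left(-2904\right) \left(-40\right) = 116160$)
$\left(\left(\frac{20691}{-60927} - \frac{140374}{165881}\right) + K\right) + A = \left(\left(\frac{20691}{-60927} - \frac{140374}{165881}\right) + 116160\right) + 185366 = \left(\left(20691 \left(- \frac{1}{60927}\right) - \frac{140374}{165881}\right) + 116160\right) + 185366 = \left(\left(- \frac{6897}{20309} - \frac{140374}{165881}\right) + 116160\right) + 185366 = \left(- \frac{3994936823}{3368877229} + 116160\right) + 185366 = \frac{391324783983817}{3368877229} + 185366 = \frac{1015800080414631}{3368877229}$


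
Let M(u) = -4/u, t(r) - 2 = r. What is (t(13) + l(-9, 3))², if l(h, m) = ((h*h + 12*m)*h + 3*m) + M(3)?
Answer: 9554281/9 ≈ 1.0616e+6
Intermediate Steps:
t(r) = 2 + r
l(h, m) = -4/3 + 3*m + h*(h² + 12*m) (l(h, m) = ((h*h + 12*m)*h + 3*m) - 4/3 = ((h² + 12*m)*h + 3*m) - 4*⅓ = (h*(h² + 12*m) + 3*m) - 4/3 = (3*m + h*(h² + 12*m)) - 4/3 = -4/3 + 3*m + h*(h² + 12*m))
(t(13) + l(-9, 3))² = ((2 + 13) + (-4/3 + (-9)³ + 3*3 + 12*(-9)*3))² = (15 + (-4/3 - 729 + 9 - 324))² = (15 - 3136/3)² = (-3091/3)² = 9554281/9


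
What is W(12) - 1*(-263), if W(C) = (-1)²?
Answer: 264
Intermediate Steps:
W(C) = 1
W(12) - 1*(-263) = 1 - 1*(-263) = 1 + 263 = 264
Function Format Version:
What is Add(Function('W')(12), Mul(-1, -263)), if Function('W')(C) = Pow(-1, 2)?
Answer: 264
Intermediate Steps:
Function('W')(C) = 1
Add(Function('W')(12), Mul(-1, -263)) = Add(1, Mul(-1, -263)) = Add(1, 263) = 264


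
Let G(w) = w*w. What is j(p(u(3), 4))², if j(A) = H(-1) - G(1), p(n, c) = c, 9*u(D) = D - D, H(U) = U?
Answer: 4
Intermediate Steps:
G(w) = w²
u(D) = 0 (u(D) = (D - D)/9 = (⅑)*0 = 0)
j(A) = -2 (j(A) = -1 - 1*1² = -1 - 1*1 = -1 - 1 = -2)
j(p(u(3), 4))² = (-2)² = 4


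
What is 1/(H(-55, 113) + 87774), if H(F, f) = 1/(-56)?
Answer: 56/4915343 ≈ 1.1393e-5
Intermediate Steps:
H(F, f) = -1/56
1/(H(-55, 113) + 87774) = 1/(-1/56 + 87774) = 1/(4915343/56) = 56/4915343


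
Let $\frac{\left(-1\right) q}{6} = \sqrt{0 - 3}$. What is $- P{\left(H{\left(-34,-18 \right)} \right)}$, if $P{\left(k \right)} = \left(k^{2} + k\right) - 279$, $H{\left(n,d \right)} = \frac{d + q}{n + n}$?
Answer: $\frac{80541}{289} - \frac{39 i \sqrt{3}}{289} \approx 278.69 - 0.23374 i$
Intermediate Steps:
$q = - 6 i \sqrt{3}$ ($q = - 6 \sqrt{0 - 3} = - 6 \sqrt{-3} = - 6 i \sqrt{3} \approx - 10.392 i$)
$H{\left(n,d \right)} = \frac{d - 6 i \sqrt{3}}{2 n}$ ($H{\left(n,d \right)} = \frac{d - 6 i \sqrt{3}}{n + n} = \frac{d - 6 i \sqrt{3}}{2 n}$)
$P{\left(k \right)} = -279 + k + k^{2}$ ($P{\left(k \right)} = \left(k + k^{2}\right) - 279 = -279 + k + k^{2}$)
$- P{\left(H{\left(-34,-18 \right)} \right)} = - (-279 + \frac{-18 - 6 i \sqrt{3}}{2 \left(-34\right)} + \left(\frac{-18 - 6 i \sqrt{3}}{2 \left(-34\right)}\right)^{2}) = - (-279 + \frac{1}{2} \left(- \frac{1}{34}\right) \left(-18 - 6 i \sqrt{3}\right) + \left(\frac{1}{2} \left(- \frac{1}{34}\right) \left(-18 - 6 i \sqrt{3}\right)\right)^{2}) = - (-279 + \left(\frac{9}{34} + \frac{3 i \sqrt{3}}{34}\right) + \left(\frac{9}{34} + \frac{3 i \sqrt{3}}{34}\right)^{2}) = - (- \frac{9477}{34} + \left(\frac{9}{34} + \frac{3 i \sqrt{3}}{34}\right)^{2} + \frac{3 i \sqrt{3}}{34}) = \frac{9477}{34} - \left(\frac{9}{34} + \frac{3 i \sqrt{3}}{34}\right)^{2} - \frac{3 i \sqrt{3}}{34}$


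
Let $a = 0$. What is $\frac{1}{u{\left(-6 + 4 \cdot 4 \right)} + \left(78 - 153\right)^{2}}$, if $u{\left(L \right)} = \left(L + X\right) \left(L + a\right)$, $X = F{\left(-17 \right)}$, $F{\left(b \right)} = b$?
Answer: $\frac{1}{5555} \approx 0.00018002$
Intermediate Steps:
$X = -17$
$u{\left(L \right)} = L \left(-17 + L\right)$ ($u{\left(L \right)} = \left(L - 17\right) \left(L + 0\right) = \left(-17 + L\right) L = L \left(-17 + L\right)$)
$\frac{1}{u{\left(-6 + 4 \cdot 4 \right)} + \left(78 - 153\right)^{2}} = \frac{1}{\left(-6 + 4 \cdot 4\right) \left(-17 + \left(-6 + 4 \cdot 4\right)\right) + \left(78 - 153\right)^{2}} = \frac{1}{\left(-6 + 16\right) \left(-17 + \left(-6 + 16\right)\right) + \left(-75\right)^{2}} = \frac{1}{10 \left(-17 + 10\right) + 5625} = \frac{1}{10 \left(-7\right) + 5625} = \frac{1}{-70 + 5625} = \frac{1}{5555}$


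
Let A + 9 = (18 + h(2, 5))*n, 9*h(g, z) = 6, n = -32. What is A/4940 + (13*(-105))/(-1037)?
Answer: 18342997/15368340 ≈ 1.1936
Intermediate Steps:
h(g, z) = ⅔ (h(g, z) = (⅑)*6 = ⅔)
A = -1819/3 (A = -9 + (18 + ⅔)*(-32) = -9 + (56/3)*(-32) = -9 - 1792/3 = -1819/3 ≈ -606.33)
A/4940 + (13*(-105))/(-1037) = -1819/3/4940 + (13*(-105))/(-1037) = -1819/3*1/4940 - 1365*(-1/1037) = -1819/14820 + 1365/1037 = 18342997/15368340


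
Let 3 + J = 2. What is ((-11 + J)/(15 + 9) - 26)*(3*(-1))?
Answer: 159/2 ≈ 79.500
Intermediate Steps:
J = -1 (J = -3 + 2 = -1)
((-11 + J)/(15 + 9) - 26)*(3*(-1)) = ((-11 - 1)/(15 + 9) - 26)*(3*(-1)) = (-12/24 - 26)*(-3) = (-12*1/24 - 26)*(-3) = (-1/2 - 26)*(-3) = -53/2*(-3) = 159/2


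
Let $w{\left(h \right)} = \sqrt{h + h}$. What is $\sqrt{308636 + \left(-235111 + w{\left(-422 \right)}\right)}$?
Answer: $\sqrt{73525 + 2 i \sqrt{211}} \approx 271.15 + 0.054 i$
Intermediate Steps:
$w{\left(h \right)} = \sqrt{2} \sqrt{h}$ ($w{\left(h \right)} = \sqrt{2 h} = \sqrt{2} \sqrt{h}$)
$\sqrt{308636 + \left(-235111 + w{\left(-422 \right)}\right)} = \sqrt{308636 - \left(235111 - \sqrt{2} \sqrt{-422}\right)} = \sqrt{308636 - \left(235111 - \sqrt{2} i \sqrt{422}\right)} = \sqrt{308636 - \left(235111 - 2 i \sqrt{211}\right)} = \sqrt{73525 + 2 i \sqrt{211}}$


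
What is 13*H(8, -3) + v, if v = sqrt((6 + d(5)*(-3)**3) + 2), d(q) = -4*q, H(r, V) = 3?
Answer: 39 + 2*sqrt(137) ≈ 62.409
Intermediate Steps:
v = 2*sqrt(137) (v = sqrt((6 - 4*5*(-3)**3) + 2) = sqrt((6 - 20*(-27)) + 2) = sqrt((6 + 540) + 2) = sqrt(546 + 2) = sqrt(548) = 2*sqrt(137) ≈ 23.409)
13*H(8, -3) + v = 13*3 + 2*sqrt(137) = 39 + 2*sqrt(137)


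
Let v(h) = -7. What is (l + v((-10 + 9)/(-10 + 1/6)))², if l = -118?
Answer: 15625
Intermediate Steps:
(l + v((-10 + 9)/(-10 + 1/6)))² = (-118 - 7)² = (-125)² = 15625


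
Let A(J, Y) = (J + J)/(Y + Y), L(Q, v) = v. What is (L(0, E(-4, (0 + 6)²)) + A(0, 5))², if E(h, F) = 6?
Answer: 36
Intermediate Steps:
A(J, Y) = J/Y (A(J, Y) = (2*J)/((2*Y)) = (2*J)*(1/(2*Y)) = J/Y)
(L(0, E(-4, (0 + 6)²)) + A(0, 5))² = (6 + 0/5)² = (6 + 0*(⅕))² = (6 + 0)² = 6² = 36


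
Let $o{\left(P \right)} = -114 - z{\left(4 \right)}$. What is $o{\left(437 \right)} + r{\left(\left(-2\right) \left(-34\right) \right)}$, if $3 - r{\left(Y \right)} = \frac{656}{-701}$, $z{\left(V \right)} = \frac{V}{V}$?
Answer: $- \frac{77856}{701} \approx -111.06$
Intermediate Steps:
$z{\left(V \right)} = 1$
$r{\left(Y \right)} = \frac{2759}{701}$ ($r{\left(Y \right)} = 3 - \frac{656}{-701} = 3 - 656 \left(- \frac{1}{701}\right) = 3 - - \frac{656}{701} = 3 + \frac{656}{701} = \frac{2759}{701}$)
$o{\left(P \right)} = -115$ ($o{\left(P \right)} = -114 - 1 = -115$)
$o{\left(437 \right)} + r{\left(\left(-2\right) \left(-34\right) \right)} = -115 + \frac{2759}{701} = - \frac{77856}{701}$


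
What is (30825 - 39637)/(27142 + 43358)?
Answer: -2203/17625 ≈ -0.12499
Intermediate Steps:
(30825 - 39637)/(27142 + 43358) = -8812/70500 = -8812*1/70500 = -2203/17625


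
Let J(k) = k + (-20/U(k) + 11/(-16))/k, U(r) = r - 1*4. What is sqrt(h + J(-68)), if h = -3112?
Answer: I*sqrt(529354517)/408 ≈ 56.391*I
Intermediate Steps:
U(r) = -4 + r (U(r) = r - 4 = -4 + r)
J(k) = k + (-11/16 - 20/(-4 + k))/k (J(k) = k + (-20/(-4 + k) + 11/(-16))/k = k + (-20/(-4 + k) + 11*(-1/16))/k = k + (-20/(-4 + k) - 11/16)/k = k + (-11/16 - 20/(-4 + k))/k)
sqrt(h + J(-68)) = sqrt(-3112 + (1/16)*(-276 - 11*(-68) + 16*(-68)**2*(-4 - 68))/(-68*(-4 - 68))) = sqrt(-3112 + (1/16)*(-1/68)*(-276 + 748 + 16*4624*(-72))/(-72)) = sqrt(-3112 + (1/16)*(-1/68)*(-1/72)*(-276 + 748 - 5326848)) = sqrt(-3112 + (1/16)*(-1/68)*(-1/72)*(-5326376)) = sqrt(-3112 - 665797/9792) = sqrt(-31138501/9792) = I*sqrt(529354517)/408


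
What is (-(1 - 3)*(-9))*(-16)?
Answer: 288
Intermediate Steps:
(-(1 - 3)*(-9))*(-16) = (-1*(-2)*(-9))*(-16) = (2*(-9))*(-16) = -18*(-16) = 288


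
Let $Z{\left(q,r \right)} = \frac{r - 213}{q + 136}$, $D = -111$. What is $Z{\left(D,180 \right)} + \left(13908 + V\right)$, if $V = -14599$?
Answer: $- \frac{17308}{25} \approx -692.32$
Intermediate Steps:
$Z{\left(q,r \right)} = \frac{-213 + r}{136 + q}$
$Z{\left(D,180 \right)} + \left(13908 + V\right) = \frac{-213 + 180}{136 - 111} + \left(13908 - 14599\right) = \frac{1}{25} \left(-33\right) - 691 = - \frac{33}{25} - 691 = - \frac{17308}{25}$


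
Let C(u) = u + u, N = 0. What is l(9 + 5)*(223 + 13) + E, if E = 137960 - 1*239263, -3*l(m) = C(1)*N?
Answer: -101303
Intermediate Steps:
C(u) = 2*u
l(m) = 0 (l(m) = -2*1*0/3 = -2*0/3 = -⅓*0 = 0)
E = -101303 (E = 137960 - 239263 = -101303)
l(9 + 5)*(223 + 13) + E = 0*(223 + 13) - 101303 = 0*236 - 101303 = 0 - 101303 = -101303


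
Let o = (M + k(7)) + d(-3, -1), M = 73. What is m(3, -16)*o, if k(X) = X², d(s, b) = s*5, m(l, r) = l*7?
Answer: 2247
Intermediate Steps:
m(l, r) = 7*l
d(s, b) = 5*s
o = 107 (o = (73 + 7²) + 5*(-3) = (73 + 49) - 15 = 122 - 15 = 107)
m(3, -16)*o = (7*3)*107 = 21*107 = 2247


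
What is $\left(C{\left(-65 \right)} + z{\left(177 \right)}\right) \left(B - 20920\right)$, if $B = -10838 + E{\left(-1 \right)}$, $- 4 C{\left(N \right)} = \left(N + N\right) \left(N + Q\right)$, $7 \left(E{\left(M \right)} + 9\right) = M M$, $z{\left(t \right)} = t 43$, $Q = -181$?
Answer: $\frac{85389312}{7} \approx 1.2198 \cdot 10^{7}$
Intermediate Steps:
$z{\left(t \right)} = 43 t$
$E{\left(M \right)} = -9 + \frac{M^{2}}{7}$ ($E{\left(M \right)} = -9 + \frac{M M}{7} = -9 + \frac{M^{2}}{7}$)
$C{\left(N \right)} = - \frac{N \left(-181 + N\right)}{2}$ ($C{\left(N \right)} = - \frac{\left(N + N\right) \left(N - 181\right)}{4} = - \frac{2 N \left(-181 + N\right)}{4} = - \frac{N \left(-181 + N\right)}{2}$)
$B = - \frac{75928}{7}$ ($B = -10838 - \left(9 - \frac{\left(-1\right)^{2}}{7}\right) = -10838 + \left(-9 + \frac{1}{7} \cdot 1\right) = -10838 + \left(-9 + \frac{1}{7}\right) = -10838 - \frac{62}{7} = - \frac{75928}{7} \approx -10847.0$)
$\left(C{\left(-65 \right)} + z{\left(177 \right)}\right) \left(B - 20920\right) = \left(\frac{1}{2} \left(-65\right) \left(181 - -65\right) + 43 \cdot 177\right) \left(- \frac{75928}{7} - 20920\right) = \left(\frac{1}{2} \left(-65\right) \left(181 + 65\right) + 7611\right) \left(- \frac{222368}{7}\right) = \left(\frac{1}{2} \left(-65\right) 246 + 7611\right) \left(- \frac{222368}{7}\right) = \left(-7995 + 7611\right) \left(- \frac{222368}{7}\right) = \left(-384\right) \left(- \frac{222368}{7}\right) = \frac{85389312}{7}$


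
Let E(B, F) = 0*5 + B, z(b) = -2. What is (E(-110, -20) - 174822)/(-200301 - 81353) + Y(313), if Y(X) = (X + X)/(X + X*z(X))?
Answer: -194188/140827 ≈ -1.3789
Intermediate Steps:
E(B, F) = B (E(B, F) = 0 + B = B)
Y(X) = -2 (Y(X) = (X + X)/(X + X*(-2)) = (2*X)/(X - 2*X) = (2*X)/((-X)) = (2*X)*(-1/X) = -2)
(E(-110, -20) - 174822)/(-200301 - 81353) + Y(313) = (-110 - 174822)/(-200301 - 81353) - 2 = -174932/(-281654) - 2 = -174932*(-1/281654) - 2 = 87466/140827 - 2 = -194188/140827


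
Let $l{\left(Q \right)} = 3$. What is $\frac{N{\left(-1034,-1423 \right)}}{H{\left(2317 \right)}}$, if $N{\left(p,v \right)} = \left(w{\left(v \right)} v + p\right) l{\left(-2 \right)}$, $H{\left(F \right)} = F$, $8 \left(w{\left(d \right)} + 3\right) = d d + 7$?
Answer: $- \frac{154363824}{331} \approx -4.6636 \cdot 10^{5}$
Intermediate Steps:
$w{\left(d \right)} = - \frac{17}{8} + \frac{d^{2}}{8}$ ($w{\left(d \right)} = -3 + \frac{d d + 7}{8} = -3 + \frac{d^{2} + 7}{8} = -3 + \frac{7 + d^{2}}{8} = -3 + \left(\frac{7}{8} + \frac{d^{2}}{8}\right) = - \frac{17}{8} + \frac{d^{2}}{8}$)
$N{\left(p,v \right)} = 3 p + 3 v \left(- \frac{17}{8} + \frac{v^{2}}{8}\right)$ ($N{\left(p,v \right)} = \left(\left(- \frac{17}{8} + \frac{v^{2}}{8}\right) v + p\right) 3 = \left(v \left(- \frac{17}{8} + \frac{v^{2}}{8}\right) + p\right) 3 = \left(p + v \left(- \frac{17}{8} + \frac{v^{2}}{8}\right)\right) 3 = 3 p + 3 v \left(- \frac{17}{8} + \frac{v^{2}}{8}\right)$)
$\frac{N{\left(-1034,-1423 \right)}}{H{\left(2317 \right)}} = \frac{3 \left(-1034\right) + \frac{3}{8} \left(-1423\right) \left(-17 + \left(-1423\right)^{2}\right)}{2317} = \left(-3102 + \frac{3}{8} \left(-1423\right) \left(-17 + 2024929\right)\right) \frac{1}{2317} = \left(-3102 + \frac{3}{8} \left(-1423\right) 2024912\right) \frac{1}{2317} = \left(-3102 - 1080543666\right) \frac{1}{2317} = \left(-1080546768\right) \frac{1}{2317} = - \frac{154363824}{331}$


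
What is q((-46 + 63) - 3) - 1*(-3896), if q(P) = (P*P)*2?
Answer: 4288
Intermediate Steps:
q(P) = 2*P² (q(P) = P²*2 = 2*P²)
q((-46 + 63) - 3) - 1*(-3896) = 2*((-46 + 63) - 3)² - 1*(-3896) = 2*(17 - 3)² + 3896 = 2*14² + 3896 = 2*196 + 3896 = 392 + 3896 = 4288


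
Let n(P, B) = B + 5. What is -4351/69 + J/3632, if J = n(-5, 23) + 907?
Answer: -15738317/250608 ≈ -62.801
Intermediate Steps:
n(P, B) = 5 + B
J = 935 (J = (5 + 23) + 907 = 28 + 907 = 935)
-4351/69 + J/3632 = -4351/69 + 935/3632 = -15738317/250608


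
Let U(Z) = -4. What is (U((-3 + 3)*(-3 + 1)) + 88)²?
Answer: 7056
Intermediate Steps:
(U((-3 + 3)*(-3 + 1)) + 88)² = (-4 + 88)² = 84² = 7056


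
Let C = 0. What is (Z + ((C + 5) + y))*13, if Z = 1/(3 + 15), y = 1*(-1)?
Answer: 949/18 ≈ 52.722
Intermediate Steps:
y = -1
Z = 1/18 ≈ 0.055556
(Z + ((C + 5) + y))*13 = (1/18 + ((0 + 5) - 1))*13 = (1/18 + (5 - 1))*13 = (1/18 + 4)*13 = (73/18)*13 = 949/18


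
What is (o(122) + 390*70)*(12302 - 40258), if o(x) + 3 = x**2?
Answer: -1179212036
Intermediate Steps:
o(x) = -3 + x**2
(o(122) + 390*70)*(12302 - 40258) = ((-3 + 122**2) + 390*70)*(12302 - 40258) = ((-3 + 14884) + 27300)*(-27956) = (14881 + 27300)*(-27956) = 42181*(-27956) = -1179212036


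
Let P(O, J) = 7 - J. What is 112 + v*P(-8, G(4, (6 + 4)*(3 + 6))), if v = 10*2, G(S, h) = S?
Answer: 172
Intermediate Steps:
v = 20
112 + v*P(-8, G(4, (6 + 4)*(3 + 6))) = 112 + 20*(7 - 1*4) = 112 + 20*(7 - 4) = 112 + 20*3 = 112 + 60 = 172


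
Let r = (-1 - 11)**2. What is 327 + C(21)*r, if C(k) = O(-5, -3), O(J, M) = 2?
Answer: 615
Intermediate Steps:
C(k) = 2
r = 144 (r = (-12)**2 = 144)
327 + C(21)*r = 327 + 2*144 = 327 + 288 = 615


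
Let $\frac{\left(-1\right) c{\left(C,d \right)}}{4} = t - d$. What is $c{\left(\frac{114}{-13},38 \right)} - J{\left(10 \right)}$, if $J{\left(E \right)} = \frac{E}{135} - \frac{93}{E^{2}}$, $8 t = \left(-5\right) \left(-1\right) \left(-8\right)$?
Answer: $\frac{466711}{2700} \approx 172.86$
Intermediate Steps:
$t = -5$ ($t = \frac{\left(-5\right) \left(-1\right) \left(-8\right)}{8} = \frac{5 \left(-8\right)}{8} = \frac{1}{8} \left(-40\right) = -5$)
$J{\left(E \right)} = - \frac{93}{E^{2}} + \frac{E}{135}$ ($J{\left(E \right)} = E \frac{1}{135} - \frac{93}{E^{2}} = \frac{E}{135} - \frac{93}{E^{2}} = - \frac{93}{E^{2}} + \frac{E}{135}$)
$c{\left(C,d \right)} = 20 + 4 d$ ($c{\left(C,d \right)} = - 4 \left(-5 - d\right) = 20 + 4 d$)
$c{\left(\frac{114}{-13},38 \right)} - J{\left(10 \right)} = \left(20 + 4 \cdot 38\right) - \left(- \frac{93}{100} + \frac{1}{135} \cdot 10\right) = \left(20 + 152\right) - \left(\left(-93\right) \frac{1}{100} + \frac{2}{27}\right) = 172 - \left(- \frac{93}{100} + \frac{2}{27}\right) = 172 - - \frac{2311}{2700} = 172 + \frac{2311}{2700} = \frac{466711}{2700}$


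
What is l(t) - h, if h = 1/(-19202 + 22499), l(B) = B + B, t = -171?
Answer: -1127575/3297 ≈ -342.00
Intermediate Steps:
l(B) = 2*B
h = 1/3297 ≈ 0.00030331
l(t) - h = 2*(-171) - 1*1/3297 = -342 - 1/3297 = -1127575/3297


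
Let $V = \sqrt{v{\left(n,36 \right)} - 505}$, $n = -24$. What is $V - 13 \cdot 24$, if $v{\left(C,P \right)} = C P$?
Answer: $-312 + 37 i \approx -312.0 + 37.0 i$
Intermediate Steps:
$V = 37 i$ ($V = \sqrt{\left(-24\right) 36 - 505} = \sqrt{-864 - 505} = \sqrt{-1369} = 37 i \approx 37.0 i$)
$V - 13 \cdot 24 = 37 i - 13 \cdot 24 = 37 i - 312 = -312 + 37 i$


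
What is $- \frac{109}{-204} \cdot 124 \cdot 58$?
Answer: $\frac{195982}{51} \approx 3842.8$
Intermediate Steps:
$- \frac{109}{-204} \cdot 124 \cdot 58 = \left(-109\right) \left(- \frac{1}{204}\right) 124 \cdot 58 = \frac{109}{204} \cdot 124 \cdot 58 = \frac{3379}{51} \cdot 58 = \frac{195982}{51}$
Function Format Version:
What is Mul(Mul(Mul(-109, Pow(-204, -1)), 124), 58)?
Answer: Rational(195982, 51) ≈ 3842.8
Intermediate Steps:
Mul(Mul(Mul(-109, Pow(-204, -1)), 124), 58) = Mul(Mul(Mul(-109, Rational(-1, 204)), 124), 58) = Mul(Mul(Rational(109, 204), 124), 58) = Mul(Rational(3379, 51), 58) = Rational(195982, 51)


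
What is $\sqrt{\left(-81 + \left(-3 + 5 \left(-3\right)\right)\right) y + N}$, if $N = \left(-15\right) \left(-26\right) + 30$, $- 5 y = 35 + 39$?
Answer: $\frac{\sqrt{47130}}{5} \approx 43.419$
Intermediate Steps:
$y = - \frac{74}{5}$ ($y = - \frac{35 + 39}{5} = \left(- \frac{1}{5}\right) 74 = - \frac{74}{5} \approx -14.8$)
$N = 420$ ($N = 390 + 30 = 420$)
$\sqrt{\left(-81 + \left(-3 + 5 \left(-3\right)\right)\right) y + N} = \sqrt{\left(-81 + \left(-3 + 5 \left(-3\right)\right)\right) \left(- \frac{74}{5}\right) + 420} = \sqrt{\left(-81 - 18\right) \left(- \frac{74}{5}\right) + 420} = \sqrt{\left(-99\right) \left(- \frac{74}{5}\right) + 420} = \sqrt{\frac{7326}{5} + 420} = \sqrt{\frac{9426}{5}} = \frac{\sqrt{47130}}{5}$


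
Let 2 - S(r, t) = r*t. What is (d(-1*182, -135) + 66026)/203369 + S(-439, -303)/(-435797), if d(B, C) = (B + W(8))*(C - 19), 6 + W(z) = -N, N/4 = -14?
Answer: 64683941673/88627600093 ≈ 0.72984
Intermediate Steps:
N = -56 (N = 4*(-14) = -56)
W(z) = 50 (W(z) = -6 - 1*(-56) = -6 + 56 = 50)
d(B, C) = (-19 + C)*(50 + B) (d(B, C) = (B + 50)*(C - 19) = (50 + B)*(-19 + C) = (-19 + C)*(50 + B))
S(r, t) = 2 - r*t
(d(-1*182, -135) + 66026)/203369 + S(-439, -303)/(-435797) = ((-950 - (-19)*182 + 50*(-135) - 1*182*(-135)) + 66026)/203369 + (2 - 1*(-439)*(-303))/(-435797) = ((-950 - 19*(-182) - 6750 - 182*(-135)) + 66026)*(1/203369) + (2 - 133017)*(-1/435797) = ((-950 + 3458 - 6750 + 24570) + 66026)*(1/203369) - 133015*(-1/435797) = (20328 + 66026)*(1/203369) + 133015/435797 = 86354*(1/203369) + 133015/435797 = 86354/203369 + 133015/435797 = 64683941673/88627600093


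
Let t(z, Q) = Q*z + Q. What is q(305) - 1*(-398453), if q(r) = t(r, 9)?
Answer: 401207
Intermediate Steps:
t(z, Q) = Q + Q*z
q(r) = 9 + 9*r (q(r) = 9*(1 + r) = 9 + 9*r)
q(305) - 1*(-398453) = (9 + 9*305) - 1*(-398453) = (9 + 2745) + 398453 = 2754 + 398453 = 401207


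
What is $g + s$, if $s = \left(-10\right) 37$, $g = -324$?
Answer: $-694$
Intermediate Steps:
$s = -370$
$g + s = -324 - 370 = -694$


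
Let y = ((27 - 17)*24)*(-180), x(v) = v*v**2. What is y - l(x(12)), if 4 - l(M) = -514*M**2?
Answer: -1534838980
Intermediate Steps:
x(v) = v**3
l(M) = 4 + 514*M**2 (l(M) = 4 - (-514)*M**2 = 4 + 514*M**2)
y = -43200 (y = (10*24)*(-180) = 240*(-180) = -43200)
y - l(x(12)) = -43200 - (4 + 514*(12**3)**2) = -43200 - (4 + 514*1728**2) = -43200 - (4 + 514*2985984) = -43200 - (4 + 1534795776) = -43200 - 1*1534795780 = -43200 - 1534795780 = -1534838980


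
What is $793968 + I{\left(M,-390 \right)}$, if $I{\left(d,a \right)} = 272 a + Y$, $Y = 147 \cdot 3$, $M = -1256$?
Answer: $688329$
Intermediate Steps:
$Y = 441$
$I{\left(d,a \right)} = 441 + 272 a$ ($I{\left(d,a \right)} = 272 a + 441 = 441 + 272 a$)
$793968 + I{\left(M,-390 \right)} = 793968 + \left(441 + 272 \left(-390\right)\right) = 793968 + \left(441 - 106080\right) = 793968 - 105639 = 688329$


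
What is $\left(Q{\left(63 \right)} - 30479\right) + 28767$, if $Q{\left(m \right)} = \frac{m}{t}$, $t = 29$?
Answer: $- \frac{49585}{29} \approx -1709.8$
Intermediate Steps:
$Q{\left(m \right)} = \frac{m}{29}$
$\left(Q{\left(63 \right)} - 30479\right) + 28767 = \left(\frac{1}{29} \cdot 63 - 30479\right) + 28767 = \left(\frac{63}{29} - 30479\right) + 28767 = - \frac{883828}{29} + 28767 = - \frac{49585}{29}$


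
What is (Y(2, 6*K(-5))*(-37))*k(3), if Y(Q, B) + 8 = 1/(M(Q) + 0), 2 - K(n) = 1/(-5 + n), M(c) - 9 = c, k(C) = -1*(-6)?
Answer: 19314/11 ≈ 1755.8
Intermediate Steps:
k(C) = 6
M(c) = 9 + c
K(n) = 2 - 1/(-5 + n)
Y(Q, B) = -8 + 1/(9 + Q) (Y(Q, B) = -8 + 1/((9 + Q) + 0) = -8 + 1/(9 + Q))
(Y(2, 6*K(-5))*(-37))*k(3) = (((-71 - 8*2)/(9 + 2))*(-37))*6 = (((-71 - 16)/11)*(-37))*6 = (((1/11)*(-87))*(-37))*6 = -87/11*(-37)*6 = (3219/11)*6 = 19314/11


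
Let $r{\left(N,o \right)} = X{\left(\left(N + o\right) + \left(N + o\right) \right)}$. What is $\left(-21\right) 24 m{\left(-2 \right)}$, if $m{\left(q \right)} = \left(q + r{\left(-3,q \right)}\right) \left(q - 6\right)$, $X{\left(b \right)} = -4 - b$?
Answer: $16128$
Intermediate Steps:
$r{\left(N,o \right)} = -4 - 2 N - 2 o$ ($r{\left(N,o \right)} = -4 - \left(\left(N + o\right) + \left(N + o\right)\right) = -4 - \left(2 N + 2 o\right) = -4 - 2 N - 2 o$)
$m{\left(q \right)} = \left(-6 + q\right) \left(2 - q\right)$ ($m{\left(q \right)} = \left(q - \left(-2 + 2 q\right)\right) \left(q - 6\right) = \left(q - \left(-2 + 2 q\right)\right) \left(-6 + q\right) = \left(2 - q\right) \left(-6 + q\right) = \left(-6 + q\right) \left(2 - q\right)$)
$\left(-21\right) 24 m{\left(-2 \right)} = \left(-21\right) 24 \left(-12 - \left(-2\right)^{2} + 8 \left(-2\right)\right) = - 504 \left(-12 - 4 - 16\right) = \left(-504\right) \left(-32\right) = 16128$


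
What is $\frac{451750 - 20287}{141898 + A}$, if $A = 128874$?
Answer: $\frac{431463}{270772} \approx 1.5935$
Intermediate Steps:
$\frac{451750 - 20287}{141898 + A} = \frac{451750 - 20287}{141898 + 128874} = \frac{431463}{270772}$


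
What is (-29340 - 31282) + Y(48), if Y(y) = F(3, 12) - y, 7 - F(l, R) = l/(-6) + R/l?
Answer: -121333/2 ≈ -60667.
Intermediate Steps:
F(l, R) = 7 + l/6 - R/l (F(l, R) = 7 - (l/(-6) + R/l) = 7 - (l*(-⅙) + R/l) = 7 - (-l/6 + R/l) = 7 + (l/6 - R/l) = 7 + l/6 - R/l)
Y(y) = 7/2 - y (Y(y) = (7 + (⅙)*3 - 1*12/3) - y = (7 + ½ - 1*12*⅓) - y = (7 + ½ - 4) - y = 7/2 - y)
(-29340 - 31282) + Y(48) = (-29340 - 31282) + (7/2 - 1*48) = -60622 + (7/2 - 48) = -60622 - 89/2 = -121333/2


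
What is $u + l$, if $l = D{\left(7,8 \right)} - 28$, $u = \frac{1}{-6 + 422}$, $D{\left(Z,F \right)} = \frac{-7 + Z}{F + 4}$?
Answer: $- \frac{11647}{416} \approx -27.998$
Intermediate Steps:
$D{\left(Z,F \right)} = \frac{-7 + Z}{4 + F}$
$u = \frac{1}{416} \approx 0.0024038$
$l = -28$ ($l = \frac{-7 + 7}{4 + 8} - 28 = \frac{1}{12} \cdot 0 - 28 = 0 - 28 = -28$)
$u + l = \frac{1}{416} - 28 = - \frac{11647}{416}$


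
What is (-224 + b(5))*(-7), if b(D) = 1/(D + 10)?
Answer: 23513/15 ≈ 1567.5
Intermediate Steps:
b(D) = 1/(10 + D)
(-224 + b(5))*(-7) = (-224 + 1/(10 + 5))*(-7) = (-224 + 1/15)*(-7) = -3359/15*(-7) = 23513/15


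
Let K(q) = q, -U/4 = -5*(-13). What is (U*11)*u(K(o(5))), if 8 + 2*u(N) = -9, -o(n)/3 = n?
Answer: 24310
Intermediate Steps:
U = -260 (U = -(-20)*(-13) = -4*65 = -260)
o(n) = -3*n
u(N) = -17/2 (u(N) = -4 + (1/2)*(-9) = -4 - 9/2 = -17/2)
(U*11)*u(K(o(5))) = -260*11*(-17/2) = -2860*(-17/2) = 24310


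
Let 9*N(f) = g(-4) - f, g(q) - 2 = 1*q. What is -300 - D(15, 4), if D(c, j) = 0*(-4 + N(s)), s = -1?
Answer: -300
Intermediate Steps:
g(q) = 2 + q (g(q) = 2 + 1*q = 2 + q)
N(f) = -2/9 - f/9 (N(f) = ((2 - 4) - f)/9 = (-2 - f)/9 = -2/9 - f/9)
D(c, j) = 0 (D(c, j) = 0*(-4 + (-2/9 - ⅑*(-1))) = 0*(-4 + (-2/9 + ⅑)) = 0*(-4 - ⅑) = 0*(-37/9) = 0)
-300 - D(15, 4) = -300 - 1*0 = -300 + 0 = -300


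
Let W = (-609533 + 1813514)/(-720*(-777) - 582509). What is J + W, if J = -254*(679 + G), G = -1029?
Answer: 89114353/1003 ≈ 88848.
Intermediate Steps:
J = 88900 (J = -254*(679 - 1029) = -254*(-350) = 88900)
W = -52347/1003 (W = 1203981/(559440 - 582509) = 1203981/(-23069) = 1203981*(-1/23069) = -52347/1003 ≈ -52.190)
J + W = 88900 - 52347/1003 = 89114353/1003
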